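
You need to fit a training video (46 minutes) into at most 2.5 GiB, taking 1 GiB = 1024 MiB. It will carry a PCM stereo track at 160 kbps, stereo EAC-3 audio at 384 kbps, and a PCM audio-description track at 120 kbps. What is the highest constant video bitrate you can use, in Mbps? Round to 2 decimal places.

7.12 Mbps

Budget: 2.5 GiB = 21474.8 Mb.
46 min = 2760 s
Total bitrate budget: 21474.8 Mb / 2760 s = 7.781 Mbps.
Audio total: 160 + 384 + 120 = 664 kbps = 0.664 Mbps.
Video: 7.781 − 0.664 = 7.117 Mbps.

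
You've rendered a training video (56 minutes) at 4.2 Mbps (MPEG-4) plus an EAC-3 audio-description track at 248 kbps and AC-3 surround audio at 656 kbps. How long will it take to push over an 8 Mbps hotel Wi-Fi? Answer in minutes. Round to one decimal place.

35.7 minutes

56 min = 3360 s
Audio total: 248 + 656 = 904 kbps = 0.904 Mbps.
Total bitrate: 5.104 Mbps.
File: 5.104 Mbps × 3360 s = 17149.4 Mb.
At 8 Mbps: 17149.4 / 8 = 2143.7 s ≈ 35.7 minutes.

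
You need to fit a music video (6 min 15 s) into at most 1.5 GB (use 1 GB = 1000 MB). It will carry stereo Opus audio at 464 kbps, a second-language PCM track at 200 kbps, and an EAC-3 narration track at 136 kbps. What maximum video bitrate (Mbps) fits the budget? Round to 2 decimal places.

Budget: 1.5 GB = 12000.0 Mb.
6 min 15 s = 375 s
Total bitrate budget: 12000.0 Mb / 375 s = 32.000 Mbps.
Audio total: 464 + 200 + 136 = 800 kbps = 0.800 Mbps.
Video: 32.000 − 0.800 = 31.200 Mbps.

31.20 Mbps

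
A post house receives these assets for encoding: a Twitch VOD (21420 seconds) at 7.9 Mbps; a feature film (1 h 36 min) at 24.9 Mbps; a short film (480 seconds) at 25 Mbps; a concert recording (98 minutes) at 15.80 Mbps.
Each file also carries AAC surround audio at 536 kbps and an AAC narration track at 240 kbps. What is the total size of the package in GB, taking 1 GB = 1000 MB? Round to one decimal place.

55.4 GB

Audio total: 536 + 240 = 776 kbps = 0.776 Mbps.
Twitch VOD: 8.676 Mbps × 21420 s = 185839.9 Mb
feature film: 25.676 Mbps × 5760 s = 147893.8 Mb
short film: 25.776 Mbps × 480 s = 12372.5 Mb
concert recording: 16.576 Mbps × 5880 s = 97466.9 Mb
Total: 443573.0 Mb = 55446.6 MB.
= 55.45 GB.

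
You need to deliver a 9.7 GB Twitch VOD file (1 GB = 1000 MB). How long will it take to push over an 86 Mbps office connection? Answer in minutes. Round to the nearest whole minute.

15 minutes

File: 9.7 GB = 77600.0 Mb.
At 86 Mbps: 77600.0 / 86 = 902.3 s ≈ 15 minutes.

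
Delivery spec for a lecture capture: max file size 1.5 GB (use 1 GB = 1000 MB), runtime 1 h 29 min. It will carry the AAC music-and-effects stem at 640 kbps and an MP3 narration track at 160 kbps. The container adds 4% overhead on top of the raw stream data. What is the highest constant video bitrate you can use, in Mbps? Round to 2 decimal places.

1.36 Mbps

Budget: 1.5 GB = 12000.0 Mb.
Stream payload after overhead: 12000.0 / 1.04 = 11538.5 Mb.
1 h 29 min = 89 min = 5340 s
Total bitrate budget: 11538.5 Mb / 5340 s = 2.161 Mbps.
Audio total: 640 + 160 = 800 kbps = 0.800 Mbps.
Video: 2.161 − 0.800 = 1.361 Mbps.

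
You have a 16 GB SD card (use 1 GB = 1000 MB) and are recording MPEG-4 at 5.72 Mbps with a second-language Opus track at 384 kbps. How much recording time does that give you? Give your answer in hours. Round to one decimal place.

5.8 hours

Audio: 384 kbps = 0.384 Mbps.
Total bitrate: 5.72 + 0.384 = 6.104 Mbps.
Capacity: 16 GB = 128,000 Mb.
Recording time: 128,000 / 6.104 = 20,970 s ≈ 5.82 hours.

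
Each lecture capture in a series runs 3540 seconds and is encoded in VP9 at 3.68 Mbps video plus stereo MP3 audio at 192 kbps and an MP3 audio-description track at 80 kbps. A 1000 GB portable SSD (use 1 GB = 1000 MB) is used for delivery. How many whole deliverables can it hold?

571

Audio total: 192 + 80 = 272 kbps = 0.272 Mbps.
Total bitrate: 3.952 Mbps.
Per item: 3.952 Mbps × 3540 s = 13,990 Mb = 1,749 MB.
Capacity: 1000 GB = 8,000,000 Mb; 571.83 items → 571 complete.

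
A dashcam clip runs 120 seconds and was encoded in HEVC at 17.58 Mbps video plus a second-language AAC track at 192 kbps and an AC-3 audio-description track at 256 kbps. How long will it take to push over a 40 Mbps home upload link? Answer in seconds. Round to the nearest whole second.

54 seconds

Audio total: 192 + 256 = 448 kbps = 0.448 Mbps.
Total bitrate: 18.028 Mbps.
File: 18.028 Mbps × 120 s = 2163.4 Mb.
At 40 Mbps: 2163.4 / 40 = 54.1 s ≈ 54.1 seconds.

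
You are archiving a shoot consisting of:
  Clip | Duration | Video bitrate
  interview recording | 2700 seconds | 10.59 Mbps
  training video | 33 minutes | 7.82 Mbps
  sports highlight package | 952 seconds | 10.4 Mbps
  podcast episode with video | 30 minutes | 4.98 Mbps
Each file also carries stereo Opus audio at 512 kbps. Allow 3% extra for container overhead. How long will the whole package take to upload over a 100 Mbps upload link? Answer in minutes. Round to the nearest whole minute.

Audio: 512 kbps = 0.512 Mbps.
interview recording: 11.102 Mbps × 2700 s × 1.03 = 30874.7 Mb
training video: 8.332 Mbps × 1980 s × 1.03 = 16992.3 Mb
sports highlight package: 10.912 Mbps × 952 s × 1.03 = 10699.9 Mb
podcast episode with video: 5.492 Mbps × 1800 s × 1.03 = 10182.2 Mb
Total: 68749.0 Mb = 8593.6 MB.
At 100 Mbps: 68749.0 / 100 = 687 s ≈ 11.5 minutes.

11 minutes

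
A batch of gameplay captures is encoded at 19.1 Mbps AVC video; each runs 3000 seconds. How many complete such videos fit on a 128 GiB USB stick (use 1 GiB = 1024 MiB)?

Per item: 19.100 Mbps × 3000 s = 57,300 Mb = 7,162 MB.
Capacity: 128 GiB = 1,099,512 Mb; 19.19 items → 19 complete.

19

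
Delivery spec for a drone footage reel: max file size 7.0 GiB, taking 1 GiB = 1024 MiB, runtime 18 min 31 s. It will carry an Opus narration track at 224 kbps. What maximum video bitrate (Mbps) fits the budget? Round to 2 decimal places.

Budget: 7.0 GiB = 60129.5 Mb.
18 min 31 s = 1111 s
Total bitrate budget: 60129.5 Mb / 1111 s = 54.122 Mbps.
Audio: 224 kbps = 0.224 Mbps.
Video: 54.122 − 0.224 = 53.898 Mbps.

53.90 Mbps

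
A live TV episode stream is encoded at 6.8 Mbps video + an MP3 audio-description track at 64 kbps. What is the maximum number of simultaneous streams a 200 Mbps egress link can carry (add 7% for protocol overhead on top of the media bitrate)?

Audio: 64 kbps = 0.064 Mbps.
Per-viewer media rate: 6.864 Mbps.
On the wire with 7% overhead: 7.344 Mbps.
200 Mbps = 200.0 Mbps; 200.0 / 7.344 = 27.23 → 27 viewers.

27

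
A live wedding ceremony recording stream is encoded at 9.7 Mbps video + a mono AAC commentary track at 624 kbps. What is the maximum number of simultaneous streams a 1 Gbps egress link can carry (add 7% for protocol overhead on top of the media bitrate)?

Audio: 624 kbps = 0.624 Mbps.
Per-viewer media rate: 10.324 Mbps.
On the wire with 7% overhead: 11.047 Mbps.
1 Gbps = 1,000 Mbps; 1,000 / 11.047 = 90.52 → 90 viewers.

90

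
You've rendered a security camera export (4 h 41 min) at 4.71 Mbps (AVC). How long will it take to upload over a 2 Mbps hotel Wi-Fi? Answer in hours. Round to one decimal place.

4 h 41 min = 281 min = 16860 s
File: 4.710 Mbps × 16860 s = 79410.6 Mb.
At 2 Mbps: 79410.6 / 2 = 39705.3 s ≈ 11 hours.

11.0 hours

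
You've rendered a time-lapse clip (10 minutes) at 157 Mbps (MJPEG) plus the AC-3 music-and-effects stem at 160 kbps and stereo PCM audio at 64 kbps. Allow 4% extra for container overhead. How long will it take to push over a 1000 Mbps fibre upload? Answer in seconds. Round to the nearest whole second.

98 seconds

10 min = 600 s
Audio total: 160 + 64 = 224 kbps = 0.224 Mbps.
Total bitrate: 157.224 Mbps.
File: 157.224 Mbps × 600 s = 94334.4 Mb.
With 4% container overhead: ×1.04. → 98107.8 Mb.
At 1000 Mbps: 98107.8 / 1000 = 98.1 s ≈ 98.1 seconds.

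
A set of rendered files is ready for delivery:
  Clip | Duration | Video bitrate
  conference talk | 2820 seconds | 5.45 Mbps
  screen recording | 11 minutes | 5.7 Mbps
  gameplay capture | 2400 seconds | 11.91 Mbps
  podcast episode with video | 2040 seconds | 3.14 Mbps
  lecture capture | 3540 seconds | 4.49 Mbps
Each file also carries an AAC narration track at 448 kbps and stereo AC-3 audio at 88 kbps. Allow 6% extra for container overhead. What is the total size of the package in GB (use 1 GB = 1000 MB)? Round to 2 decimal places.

Audio total: 448 + 88 = 536 kbps = 0.536 Mbps.
conference talk: 5.986 Mbps × 2820 s × 1.06 = 17893.4 Mb
screen recording: 6.236 Mbps × 660 s × 1.06 = 4362.7 Mb
gameplay capture: 12.446 Mbps × 2400 s × 1.06 = 31662.6 Mb
podcast episode with video: 3.676 Mbps × 2040 s × 1.06 = 7949.0 Mb
lecture capture: 5.026 Mbps × 3540 s × 1.06 = 18859.6 Mb
Total: 80727.2 Mb = 10090.9 MB.
= 10.09 GB.

10.09 GB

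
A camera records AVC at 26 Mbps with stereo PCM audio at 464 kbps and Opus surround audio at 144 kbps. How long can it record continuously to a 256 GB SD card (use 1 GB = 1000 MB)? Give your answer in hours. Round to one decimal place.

Audio total: 464 + 144 = 608 kbps = 0.608 Mbps.
Total bitrate: 26 + 0.608 = 26.608 Mbps.
Capacity: 256 GB = 2,048,000 Mb.
Recording time: 2,048,000 / 26.608 = 76,969 s ≈ 21.4 hours.

21.4 hours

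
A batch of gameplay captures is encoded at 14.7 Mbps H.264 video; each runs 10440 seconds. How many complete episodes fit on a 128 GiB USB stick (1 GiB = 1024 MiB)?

Per item: 14.700 Mbps × 10440 s = 153,468 Mb = 19,184 MB.
Capacity: 128 GiB = 1,099,512 Mb; 7.16 items → 7 complete.

7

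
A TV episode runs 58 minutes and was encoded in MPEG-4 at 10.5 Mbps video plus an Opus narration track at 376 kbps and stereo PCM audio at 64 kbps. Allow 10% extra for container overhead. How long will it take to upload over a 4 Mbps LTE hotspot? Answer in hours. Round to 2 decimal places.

2.91 hours

58 min = 3480 s
Audio total: 376 + 64 = 440 kbps = 0.440 Mbps.
Total bitrate: 10.940 Mbps.
File: 10.940 Mbps × 3480 s = 38071.2 Mb.
With 10% container overhead: ×1.10. → 41878.3 Mb.
At 4 Mbps: 41878.3 / 4 = 10469.6 s ≈ 2.91 hours.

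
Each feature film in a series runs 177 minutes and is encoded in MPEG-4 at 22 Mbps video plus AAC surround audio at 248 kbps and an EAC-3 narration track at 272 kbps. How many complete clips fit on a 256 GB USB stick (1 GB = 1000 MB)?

8

177 min = 10620 s
Audio total: 248 + 272 = 520 kbps = 0.520 Mbps.
Total bitrate: 22.520 Mbps.
Per item: 22.520 Mbps × 10620 s = 239,162 Mb = 29,895 MB.
Capacity: 256 GB = 2,048,000 Mb; 8.56 items → 8 complete.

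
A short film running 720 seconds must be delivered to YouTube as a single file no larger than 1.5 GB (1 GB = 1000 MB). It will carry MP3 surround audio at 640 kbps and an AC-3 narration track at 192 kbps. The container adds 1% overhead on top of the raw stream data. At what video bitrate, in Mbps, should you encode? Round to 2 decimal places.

Budget: 1.5 GB = 12000.0 Mb.
Stream payload after overhead: 12000.0 / 1.01 = 11881.2 Mb.
Total bitrate budget: 11881.2 Mb / 720 s = 16.502 Mbps.
Audio total: 640 + 192 = 832 kbps = 0.832 Mbps.
Video: 16.502 − 0.832 = 15.670 Mbps.

15.67 Mbps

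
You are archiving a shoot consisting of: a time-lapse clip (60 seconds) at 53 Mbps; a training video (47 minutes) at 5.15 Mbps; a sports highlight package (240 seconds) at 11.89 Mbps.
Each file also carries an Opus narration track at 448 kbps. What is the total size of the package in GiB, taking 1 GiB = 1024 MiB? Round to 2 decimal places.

2.56 GiB

Audio: 448 kbps = 0.448 Mbps.
time-lapse clip: 53.448 Mbps × 60 s = 3206.9 Mb
training video: 5.598 Mbps × 2820 s = 15786.4 Mb
sports highlight package: 12.338 Mbps × 240 s = 2961.1 Mb
Total: 21954.4 Mb = 2744.3 MB.
= 2.556 GiB.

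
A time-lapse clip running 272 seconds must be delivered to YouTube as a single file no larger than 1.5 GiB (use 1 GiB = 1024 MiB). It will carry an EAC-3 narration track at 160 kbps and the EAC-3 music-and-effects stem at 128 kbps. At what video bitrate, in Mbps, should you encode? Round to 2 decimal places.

47.08 Mbps

Budget: 1.5 GiB = 12884.9 Mb.
Total bitrate budget: 12884.9 Mb / 272 s = 47.371 Mbps.
Audio total: 160 + 128 = 288 kbps = 0.288 Mbps.
Video: 47.371 − 0.288 = 47.083 Mbps.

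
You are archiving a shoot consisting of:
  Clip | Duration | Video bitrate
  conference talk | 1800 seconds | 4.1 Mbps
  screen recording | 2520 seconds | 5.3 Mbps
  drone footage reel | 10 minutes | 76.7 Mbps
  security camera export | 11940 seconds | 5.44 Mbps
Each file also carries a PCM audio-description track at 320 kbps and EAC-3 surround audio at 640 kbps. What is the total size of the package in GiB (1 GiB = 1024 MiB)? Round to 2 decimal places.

Audio total: 320 + 640 = 960 kbps = 0.960 Mbps.
conference talk: 5.060 Mbps × 1800 s = 9108.0 Mb
screen recording: 6.260 Mbps × 2520 s = 15775.2 Mb
drone footage reel: 77.660 Mbps × 600 s = 46596.0 Mb
security camera export: 6.400 Mbps × 11940 s = 76416.0 Mb
Total: 147895.2 Mb = 18486.9 MB.
= 17.22 GiB.

17.22 GiB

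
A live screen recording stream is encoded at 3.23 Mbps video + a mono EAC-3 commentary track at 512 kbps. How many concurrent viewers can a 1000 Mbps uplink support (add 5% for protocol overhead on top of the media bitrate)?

Audio: 512 kbps = 0.512 Mbps.
Per-viewer media rate: 3.742 Mbps.
On the wire with 5% overhead: 3.929 Mbps.
1000 Mbps = 1,000 Mbps; 1,000 / 3.929 = 254.51 → 254 viewers.

254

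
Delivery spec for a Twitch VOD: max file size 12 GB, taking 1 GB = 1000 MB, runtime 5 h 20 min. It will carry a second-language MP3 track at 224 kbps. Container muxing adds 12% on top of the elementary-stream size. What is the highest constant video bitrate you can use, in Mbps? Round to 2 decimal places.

4.24 Mbps

Budget: 12 GB = 96000.0 Mb.
Stream payload after overhead: 96000.0 / 1.12 = 85714.3 Mb.
5 h 20 min = 320 min = 19200 s
Total bitrate budget: 85714.3 Mb / 19200 s = 4.464 Mbps.
Audio: 224 kbps = 0.224 Mbps.
Video: 4.464 − 0.224 = 4.240 Mbps.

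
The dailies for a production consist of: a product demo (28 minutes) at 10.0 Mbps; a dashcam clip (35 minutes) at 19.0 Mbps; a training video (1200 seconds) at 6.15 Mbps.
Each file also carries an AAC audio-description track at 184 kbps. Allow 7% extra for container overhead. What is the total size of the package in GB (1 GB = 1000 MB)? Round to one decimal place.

Audio: 184 kbps = 0.184 Mbps.
product demo: 10.184 Mbps × 1680 s × 1.07 = 18306.8 Mb
dashcam clip: 19.184 Mbps × 2100 s × 1.07 = 43106.4 Mb
training video: 6.334 Mbps × 1200 s × 1.07 = 8132.9 Mb
Total: 69546.1 Mb = 8693.3 MB.
= 8.693 GB.

8.7 GB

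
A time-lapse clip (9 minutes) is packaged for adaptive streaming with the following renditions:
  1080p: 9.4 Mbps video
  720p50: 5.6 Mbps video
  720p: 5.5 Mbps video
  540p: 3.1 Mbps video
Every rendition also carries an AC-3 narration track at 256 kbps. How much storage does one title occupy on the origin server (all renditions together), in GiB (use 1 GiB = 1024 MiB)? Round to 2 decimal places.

9 min = 540 s
Audio: 256 kbps = 0.256 Mbps.
Sum of rendition bitrates: (9.4+0.256) + (5.6+0.256) + (5.5+0.256) + (3.1+0.256) = 24.624 Mbps.
× 540 s = 13,297 Mb = 1,662 MB = 1.548 GiB.

1.55 GiB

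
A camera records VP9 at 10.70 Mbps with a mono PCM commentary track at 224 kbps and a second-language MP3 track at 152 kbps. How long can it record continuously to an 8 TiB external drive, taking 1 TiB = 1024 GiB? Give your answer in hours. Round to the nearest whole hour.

Audio total: 224 + 152 = 376 kbps = 0.376 Mbps.
Total bitrate: 10.70 + 0.376 = 11.076 Mbps.
Capacity: 8 TiB = 70,368,744 Mb.
Recording time: 70,368,744 / 11.076 = 6,353,263 s ≈ 1,765 hours.

1765 hours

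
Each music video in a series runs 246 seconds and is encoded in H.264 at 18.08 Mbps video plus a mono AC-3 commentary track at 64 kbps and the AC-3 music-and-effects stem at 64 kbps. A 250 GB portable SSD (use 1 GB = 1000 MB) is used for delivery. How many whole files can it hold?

Audio total: 64 + 64 = 128 kbps = 0.128 Mbps.
Total bitrate: 18.208 Mbps.
Per item: 18.208 Mbps × 246 s = 4,479 Mb = 559.9 MB.
Capacity: 250 GB = 2,000,000 Mb; 446.51 items → 446 complete.

446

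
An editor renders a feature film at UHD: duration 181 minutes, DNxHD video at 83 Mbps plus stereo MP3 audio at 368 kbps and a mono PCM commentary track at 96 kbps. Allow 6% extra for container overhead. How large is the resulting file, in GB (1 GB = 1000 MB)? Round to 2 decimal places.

181 min = 10860 s
Audio total: 368 + 96 = 464 kbps = 0.464 Mbps.
Total bitrate: 83 + 0.464 = 83.464 Mbps.
Stream data: 83.464 Mbps × 10860 s = 906419.0 Mb.
With 6% container overhead: ×1.06.
960,804 Mb ÷ 8 = 120,101 MB → 120.1 GB.

120.10 GB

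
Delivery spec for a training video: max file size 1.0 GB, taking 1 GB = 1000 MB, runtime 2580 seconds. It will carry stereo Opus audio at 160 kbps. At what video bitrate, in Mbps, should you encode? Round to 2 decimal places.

Budget: 1.0 GB = 8000.0 Mb.
Total bitrate budget: 8000.0 Mb / 2580 s = 3.101 Mbps.
Audio: 160 kbps = 0.160 Mbps.
Video: 3.101 − 0.160 = 2.941 Mbps.

2.94 Mbps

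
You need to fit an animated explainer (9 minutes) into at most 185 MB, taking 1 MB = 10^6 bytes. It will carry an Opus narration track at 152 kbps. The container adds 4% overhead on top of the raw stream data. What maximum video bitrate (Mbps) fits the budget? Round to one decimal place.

2.5 Mbps

Budget: 185 MB = 1480.0 Mb.
Stream payload after overhead: 1480.0 / 1.04 = 1423.1 Mb.
9 min = 540 s
Total bitrate budget: 1423.1 Mb / 540 s = 2.635 Mbps.
Audio: 152 kbps = 0.152 Mbps.
Video: 2.635 − 0.152 = 2.483 Mbps.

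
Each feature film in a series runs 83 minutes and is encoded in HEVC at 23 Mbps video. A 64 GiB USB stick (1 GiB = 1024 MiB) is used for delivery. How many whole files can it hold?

4

83 min = 4980 s
Per item: 23.000 Mbps × 4980 s = 114,540 Mb = 14,318 MB.
Capacity: 64 GiB = 549,756 Mb; 4.80 items → 4 complete.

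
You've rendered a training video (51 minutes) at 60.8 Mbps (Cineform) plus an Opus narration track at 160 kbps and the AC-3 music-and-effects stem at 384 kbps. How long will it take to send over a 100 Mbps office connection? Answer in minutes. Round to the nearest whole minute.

31 minutes

51 min = 3060 s
Audio total: 160 + 384 = 544 kbps = 0.544 Mbps.
Total bitrate: 61.344 Mbps.
File: 61.344 Mbps × 3060 s = 187712.6 Mb.
At 100 Mbps: 187712.6 / 100 = 1877.1 s ≈ 31.3 minutes.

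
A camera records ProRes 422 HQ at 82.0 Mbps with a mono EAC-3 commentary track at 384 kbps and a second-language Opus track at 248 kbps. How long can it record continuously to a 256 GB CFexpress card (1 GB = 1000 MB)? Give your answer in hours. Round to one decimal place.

6.9 hours

Audio total: 384 + 248 = 632 kbps = 0.632 Mbps.
Total bitrate: 82.0 + 0.632 = 82.632 Mbps.
Capacity: 256 GB = 2,048,000 Mb.
Recording time: 2,048,000 / 82.632 = 24,785 s ≈ 6.88 hours.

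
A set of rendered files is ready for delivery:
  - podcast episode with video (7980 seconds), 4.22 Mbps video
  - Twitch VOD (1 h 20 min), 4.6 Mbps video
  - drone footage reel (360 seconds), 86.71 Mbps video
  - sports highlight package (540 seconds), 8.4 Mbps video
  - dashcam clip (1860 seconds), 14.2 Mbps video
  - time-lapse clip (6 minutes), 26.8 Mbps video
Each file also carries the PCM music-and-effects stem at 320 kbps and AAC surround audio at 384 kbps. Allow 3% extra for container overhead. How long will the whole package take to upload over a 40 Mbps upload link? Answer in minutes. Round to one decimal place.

59.6 minutes

Audio total: 320 + 384 = 704 kbps = 0.704 Mbps.
podcast episode with video: 4.924 Mbps × 7980 s × 1.03 = 40472.3 Mb
Twitch VOD: 5.304 Mbps × 4800 s × 1.03 = 26223.0 Mb
drone footage reel: 87.414 Mbps × 360 s × 1.03 = 32413.1 Mb
sports highlight package: 9.104 Mbps × 540 s × 1.03 = 5063.6 Mb
dashcam clip: 14.904 Mbps × 1860 s × 1.03 = 28553.1 Mb
time-lapse clip: 27.504 Mbps × 360 s × 1.03 = 10198.5 Mb
Total: 142923.6 Mb = 17865.5 MB.
At 40 Mbps: 142923.6 / 40 = 3573 s ≈ 59.6 minutes.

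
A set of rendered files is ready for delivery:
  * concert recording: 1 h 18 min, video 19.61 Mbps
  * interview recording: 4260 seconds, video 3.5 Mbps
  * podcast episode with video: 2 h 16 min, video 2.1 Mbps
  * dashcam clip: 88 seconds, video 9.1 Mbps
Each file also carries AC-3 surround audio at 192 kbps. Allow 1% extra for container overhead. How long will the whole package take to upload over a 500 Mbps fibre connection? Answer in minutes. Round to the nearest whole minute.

4 minutes

Audio: 192 kbps = 0.192 Mbps.
concert recording: 19.802 Mbps × 4680 s × 1.01 = 93600.1 Mb
interview recording: 3.692 Mbps × 4260 s × 1.01 = 15885.2 Mb
podcast episode with video: 2.292 Mbps × 8160 s × 1.01 = 18889.7 Mb
dashcam clip: 9.292 Mbps × 88 s × 1.01 = 825.9 Mb
Total: 129200.9 Mb = 16150.1 MB.
At 500 Mbps: 129200.9 / 500 = 258 s ≈ 4.31 minutes.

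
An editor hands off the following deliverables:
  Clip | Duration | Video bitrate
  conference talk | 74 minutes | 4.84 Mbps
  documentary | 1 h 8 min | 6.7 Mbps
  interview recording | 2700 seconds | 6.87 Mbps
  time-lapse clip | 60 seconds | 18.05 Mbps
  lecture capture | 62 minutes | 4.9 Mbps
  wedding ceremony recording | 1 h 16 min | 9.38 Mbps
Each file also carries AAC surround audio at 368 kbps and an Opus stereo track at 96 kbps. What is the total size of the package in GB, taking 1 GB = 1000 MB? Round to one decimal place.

17.3 GB

Audio total: 368 + 96 = 464 kbps = 0.464 Mbps.
conference talk: 5.304 Mbps × 4440 s = 23549.8 Mb
documentary: 7.164 Mbps × 4080 s = 29229.1 Mb
interview recording: 7.334 Mbps × 2700 s = 19801.8 Mb
time-lapse clip: 18.514 Mbps × 60 s = 1110.8 Mb
lecture capture: 5.364 Mbps × 3720 s = 19954.1 Mb
wedding ceremony recording: 9.844 Mbps × 4560 s = 44888.6 Mb
Total: 138534.2 Mb = 17316.8 MB.
= 17.32 GB.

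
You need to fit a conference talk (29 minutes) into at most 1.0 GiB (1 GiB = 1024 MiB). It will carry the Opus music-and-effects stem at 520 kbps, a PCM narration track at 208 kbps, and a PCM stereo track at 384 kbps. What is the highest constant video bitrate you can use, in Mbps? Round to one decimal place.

3.8 Mbps

Budget: 1.0 GiB = 8589.9 Mb.
29 min = 1740 s
Total bitrate budget: 8589.9 Mb / 1740 s = 4.937 Mbps.
Audio total: 520 + 208 + 384 = 1112 kbps = 1.112 Mbps.
Video: 4.937 − 1.112 = 3.825 Mbps.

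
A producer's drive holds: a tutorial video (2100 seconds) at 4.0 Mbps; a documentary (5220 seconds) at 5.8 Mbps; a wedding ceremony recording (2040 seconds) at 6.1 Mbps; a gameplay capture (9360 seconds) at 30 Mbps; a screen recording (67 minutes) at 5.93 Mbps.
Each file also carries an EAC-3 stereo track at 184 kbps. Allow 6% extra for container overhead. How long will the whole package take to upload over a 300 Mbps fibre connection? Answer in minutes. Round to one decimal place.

Audio: 184 kbps = 0.184 Mbps.
tutorial video: 4.184 Mbps × 2100 s × 1.06 = 9313.6 Mb
documentary: 5.984 Mbps × 5220 s × 1.06 = 33110.7 Mb
wedding ceremony recording: 6.284 Mbps × 2040 s × 1.06 = 13588.5 Mb
gameplay capture: 30.184 Mbps × 9360 s × 1.06 = 299473.6 Mb
screen recording: 6.114 Mbps × 4020 s × 1.06 = 26053.0 Mb
Total: 381539.3 Mb = 47692.4 MB.
At 300 Mbps: 381539.3 / 300 = 1272 s ≈ 21.2 minutes.

21.2 minutes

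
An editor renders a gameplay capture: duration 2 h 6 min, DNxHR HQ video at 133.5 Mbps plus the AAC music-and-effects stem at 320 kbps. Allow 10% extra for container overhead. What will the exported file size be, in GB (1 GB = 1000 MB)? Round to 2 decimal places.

2 h 6 min = 126 min = 7560 s
Audio: 320 kbps = 0.320 Mbps.
Total bitrate: 133.5 + 0.320 = 133.820 Mbps.
Stream data: 133.820 Mbps × 7560 s = 1011679.2 Mb.
With 10% container overhead: ×1.10.
1,112,847 Mb ÷ 8 = 139,106 MB → 139.1 GB.

139.11 GB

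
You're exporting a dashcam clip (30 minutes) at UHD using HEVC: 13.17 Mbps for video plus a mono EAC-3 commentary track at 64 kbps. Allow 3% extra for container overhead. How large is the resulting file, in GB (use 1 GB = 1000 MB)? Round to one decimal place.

30 min = 1800 s
Audio: 64 kbps = 0.064 Mbps.
Total bitrate: 13.17 + 0.064 = 13.234 Mbps.
Stream data: 13.234 Mbps × 1800 s = 23821.2 Mb.
With 3% container overhead: ×1.03.
24,536 Mb ÷ 8 = 3,067 MB → 3.067 GB.

3.1 GB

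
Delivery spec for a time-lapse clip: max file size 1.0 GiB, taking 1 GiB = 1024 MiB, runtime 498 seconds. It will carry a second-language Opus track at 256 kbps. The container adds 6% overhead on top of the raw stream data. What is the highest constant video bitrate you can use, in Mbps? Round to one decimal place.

16.0 Mbps

Budget: 1.0 GiB = 8589.9 Mb.
Stream payload after overhead: 8589.9 / 1.06 = 8103.7 Mb.
Total bitrate budget: 8103.7 Mb / 498 s = 16.273 Mbps.
Audio: 256 kbps = 0.256 Mbps.
Video: 16.273 − 0.256 = 16.017 Mbps.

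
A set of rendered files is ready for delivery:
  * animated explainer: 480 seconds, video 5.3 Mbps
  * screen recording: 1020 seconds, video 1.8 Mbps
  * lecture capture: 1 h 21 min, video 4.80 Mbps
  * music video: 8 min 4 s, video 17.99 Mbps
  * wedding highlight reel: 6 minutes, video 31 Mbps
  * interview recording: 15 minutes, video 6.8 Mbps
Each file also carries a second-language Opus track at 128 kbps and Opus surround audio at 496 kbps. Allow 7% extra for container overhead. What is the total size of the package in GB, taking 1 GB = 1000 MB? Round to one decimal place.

7.9 GB

Audio total: 128 + 496 = 624 kbps = 0.624 Mbps.
animated explainer: 5.924 Mbps × 480 s × 1.07 = 3042.6 Mb
screen recording: 2.424 Mbps × 1020 s × 1.07 = 2645.6 Mb
lecture capture: 5.424 Mbps × 4860 s × 1.07 = 28205.9 Mb
music video: 18.614 Mbps × 484 s × 1.07 = 9639.8 Mb
wedding highlight reel: 31.624 Mbps × 360 s × 1.07 = 12181.6 Mb
interview recording: 7.424 Mbps × 900 s × 1.07 = 7149.3 Mb
Total: 62864.7 Mb = 7858.1 MB.
= 7.858 GB.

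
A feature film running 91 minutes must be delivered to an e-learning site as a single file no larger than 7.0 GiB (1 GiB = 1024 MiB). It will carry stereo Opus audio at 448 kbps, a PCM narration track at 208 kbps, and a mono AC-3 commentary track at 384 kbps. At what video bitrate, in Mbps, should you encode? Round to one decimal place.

10.0 Mbps

Budget: 7.0 GiB = 60129.5 Mb.
91 min = 5460 s
Total bitrate budget: 60129.5 Mb / 5460 s = 11.013 Mbps.
Audio total: 448 + 208 + 384 = 1040 kbps = 1.040 Mbps.
Video: 11.013 − 1.040 = 9.973 Mbps.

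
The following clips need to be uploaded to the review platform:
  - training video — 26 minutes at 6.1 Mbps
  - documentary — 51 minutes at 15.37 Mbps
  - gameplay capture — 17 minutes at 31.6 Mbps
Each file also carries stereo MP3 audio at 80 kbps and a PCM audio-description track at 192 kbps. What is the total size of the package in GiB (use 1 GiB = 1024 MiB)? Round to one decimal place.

Audio total: 80 + 192 = 272 kbps = 0.272 Mbps.
training video: 6.372 Mbps × 1560 s = 9940.3 Mb
documentary: 15.642 Mbps × 3060 s = 47864.5 Mb
gameplay capture: 31.872 Mbps × 1020 s = 32509.4 Mb
Total: 90314.3 Mb = 11289.3 MB.
= 10.51 GiB.

10.5 GiB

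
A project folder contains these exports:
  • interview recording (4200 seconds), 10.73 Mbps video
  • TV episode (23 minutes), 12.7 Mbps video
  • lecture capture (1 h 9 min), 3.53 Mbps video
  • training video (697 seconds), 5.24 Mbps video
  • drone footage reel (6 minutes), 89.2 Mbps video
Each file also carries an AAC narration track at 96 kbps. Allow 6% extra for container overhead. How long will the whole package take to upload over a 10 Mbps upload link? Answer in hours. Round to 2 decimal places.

3.36 hours

Audio: 96 kbps = 0.096 Mbps.
interview recording: 10.826 Mbps × 4200 s × 1.06 = 48197.4 Mb
TV episode: 12.796 Mbps × 1380 s × 1.06 = 18718.0 Mb
lecture capture: 3.626 Mbps × 4140 s × 1.06 = 15912.3 Mb
training video: 5.336 Mbps × 697 s × 1.06 = 3942.3 Mb
drone footage reel: 89.296 Mbps × 360 s × 1.06 = 34075.4 Mb
Total: 120845.4 Mb = 15105.7 MB.
At 10 Mbps: 120845.4 / 10 = 12085 s ≈ 3.36 hours.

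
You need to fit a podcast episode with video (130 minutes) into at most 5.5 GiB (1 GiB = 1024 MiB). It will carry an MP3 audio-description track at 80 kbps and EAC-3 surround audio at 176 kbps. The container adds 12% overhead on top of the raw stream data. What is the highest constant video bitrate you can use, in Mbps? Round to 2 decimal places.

Budget: 5.5 GiB = 47244.6 Mb.
Stream payload after overhead: 47244.6 / 1.12 = 42182.7 Mb.
130 min = 7800 s
Total bitrate budget: 42182.7 Mb / 7800 s = 5.408 Mbps.
Audio total: 80 + 176 = 256 kbps = 0.256 Mbps.
Video: 5.408 − 0.256 = 5.152 Mbps.

5.15 Mbps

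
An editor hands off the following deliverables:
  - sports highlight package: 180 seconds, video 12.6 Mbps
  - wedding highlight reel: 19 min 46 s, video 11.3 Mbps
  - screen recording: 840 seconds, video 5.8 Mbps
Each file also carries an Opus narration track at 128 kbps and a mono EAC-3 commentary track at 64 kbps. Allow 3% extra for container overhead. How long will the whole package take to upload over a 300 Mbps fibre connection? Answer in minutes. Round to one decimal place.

Audio total: 128 + 64 = 192 kbps = 0.192 Mbps.
sports highlight package: 12.792 Mbps × 180 s × 1.03 = 2371.6 Mb
wedding highlight reel: 11.492 Mbps × 1186 s × 1.03 = 14038.4 Mb
screen recording: 5.992 Mbps × 840 s × 1.03 = 5184.3 Mb
Total: 21594.3 Mb = 2699.3 MB.
At 300 Mbps: 21594.3 / 300 = 72 s ≈ 1.2 minutes.

1.2 minutes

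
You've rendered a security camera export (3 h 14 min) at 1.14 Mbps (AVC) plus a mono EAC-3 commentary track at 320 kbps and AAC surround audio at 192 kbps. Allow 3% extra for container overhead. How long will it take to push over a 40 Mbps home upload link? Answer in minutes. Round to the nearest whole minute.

8 minutes

3 h 14 min = 194 min = 11640 s
Audio total: 320 + 192 = 512 kbps = 0.512 Mbps.
Total bitrate: 1.652 Mbps.
File: 1.652 Mbps × 11640 s = 19229.3 Mb.
With 3% container overhead: ×1.03. → 19806.2 Mb.
At 40 Mbps: 19806.2 / 40 = 495.2 s ≈ 8.25 minutes.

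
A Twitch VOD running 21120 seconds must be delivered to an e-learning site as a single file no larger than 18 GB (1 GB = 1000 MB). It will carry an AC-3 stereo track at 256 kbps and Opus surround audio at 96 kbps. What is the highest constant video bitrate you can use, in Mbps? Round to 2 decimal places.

6.47 Mbps

Budget: 18 GB = 144000.0 Mb.
Total bitrate budget: 144000.0 Mb / 21120 s = 6.818 Mbps.
Audio total: 256 + 96 = 352 kbps = 0.352 Mbps.
Video: 6.818 − 0.352 = 6.466 Mbps.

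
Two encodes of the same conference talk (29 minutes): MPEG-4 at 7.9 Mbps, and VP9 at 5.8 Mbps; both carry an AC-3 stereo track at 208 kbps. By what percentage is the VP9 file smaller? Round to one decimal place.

25.9%

29 min = 1740 s
Audio: 208 kbps = 0.208 Mbps.
MPEG-4: 8.108 Mbps × 1740 s = 14107.9 Mb = 1.642 GiB.
VP9: 6.008 Mbps × 1740 s = 10453.9 Mb = 1.217 GiB.
Reduction: (1 − 1.217/1.642) × 100 = 25.90%.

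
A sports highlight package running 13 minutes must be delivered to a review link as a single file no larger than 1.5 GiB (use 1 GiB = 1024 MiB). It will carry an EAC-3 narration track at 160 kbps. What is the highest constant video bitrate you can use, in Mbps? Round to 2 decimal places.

16.36 Mbps

Budget: 1.5 GiB = 12884.9 Mb.
13 min = 780 s
Total bitrate budget: 12884.9 Mb / 780 s = 16.519 Mbps.
Audio: 160 kbps = 0.160 Mbps.
Video: 16.519 − 0.160 = 16.359 Mbps.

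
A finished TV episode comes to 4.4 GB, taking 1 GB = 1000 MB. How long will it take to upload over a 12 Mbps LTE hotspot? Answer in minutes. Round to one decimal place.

File: 4.4 GB = 35200.0 Mb.
At 12 Mbps: 35200.0 / 12 = 2933.3 s ≈ 48.9 minutes.

48.9 minutes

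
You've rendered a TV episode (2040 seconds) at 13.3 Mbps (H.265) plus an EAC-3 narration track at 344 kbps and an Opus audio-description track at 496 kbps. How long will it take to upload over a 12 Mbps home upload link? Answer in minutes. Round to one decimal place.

40.1 minutes

Audio total: 344 + 496 = 840 kbps = 0.840 Mbps.
Total bitrate: 14.140 Mbps.
File: 14.140 Mbps × 2040 s = 28845.6 Mb.
At 12 Mbps: 28845.6 / 12 = 2403.8 s ≈ 40.1 minutes.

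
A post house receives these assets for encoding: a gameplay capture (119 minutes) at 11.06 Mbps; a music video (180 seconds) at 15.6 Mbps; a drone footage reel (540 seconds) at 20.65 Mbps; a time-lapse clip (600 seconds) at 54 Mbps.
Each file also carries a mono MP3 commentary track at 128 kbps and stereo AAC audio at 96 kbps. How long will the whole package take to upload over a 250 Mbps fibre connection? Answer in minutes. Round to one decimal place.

8.5 minutes

Audio total: 128 + 96 = 224 kbps = 0.224 Mbps.
gameplay capture: 11.284 Mbps × 7140 s = 80567.8 Mb
music video: 15.824 Mbps × 180 s = 2848.3 Mb
drone footage reel: 20.874 Mbps × 540 s = 11272.0 Mb
time-lapse clip: 54.224 Mbps × 600 s = 32534.4 Mb
Total: 127222.4 Mb = 15902.8 MB.
At 250 Mbps: 127222.4 / 250 = 509 s ≈ 8.48 minutes.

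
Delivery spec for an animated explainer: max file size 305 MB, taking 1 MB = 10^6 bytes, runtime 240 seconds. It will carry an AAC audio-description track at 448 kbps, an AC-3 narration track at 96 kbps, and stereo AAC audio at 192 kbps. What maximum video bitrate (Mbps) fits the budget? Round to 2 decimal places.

9.43 Mbps

Budget: 305 MB = 2440.0 Mb.
Total bitrate budget: 2440.0 Mb / 240 s = 10.167 Mbps.
Audio total: 448 + 96 + 192 = 736 kbps = 0.736 Mbps.
Video: 10.167 − 0.736 = 9.431 Mbps.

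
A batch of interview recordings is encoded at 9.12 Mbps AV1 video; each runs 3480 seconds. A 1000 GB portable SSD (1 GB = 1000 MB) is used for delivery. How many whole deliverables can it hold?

252

Per item: 9.120 Mbps × 3480 s = 31,738 Mb = 3,967 MB.
Capacity: 1000 GB = 8,000,000 Mb; 252.07 items → 252 complete.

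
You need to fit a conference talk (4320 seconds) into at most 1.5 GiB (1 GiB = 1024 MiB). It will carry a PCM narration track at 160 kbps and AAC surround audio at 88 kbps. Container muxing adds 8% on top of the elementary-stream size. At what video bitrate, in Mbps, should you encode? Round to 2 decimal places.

2.51 Mbps

Budget: 1.5 GiB = 12884.9 Mb.
Stream payload after overhead: 12884.9 / 1.08 = 11930.5 Mb.
Total bitrate budget: 11930.5 Mb / 4320 s = 2.762 Mbps.
Audio total: 160 + 88 = 248 kbps = 0.248 Mbps.
Video: 2.762 − 0.248 = 2.514 Mbps.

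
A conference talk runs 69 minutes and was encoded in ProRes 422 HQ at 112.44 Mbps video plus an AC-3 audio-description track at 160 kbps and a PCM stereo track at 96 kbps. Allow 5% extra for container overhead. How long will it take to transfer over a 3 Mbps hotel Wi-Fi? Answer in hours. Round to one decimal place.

69 min = 4140 s
Audio total: 160 + 96 = 256 kbps = 0.256 Mbps.
Total bitrate: 112.696 Mbps.
File: 112.696 Mbps × 4140 s = 466561.4 Mb.
With 5% container overhead: ×1.05. → 489889.5 Mb.
At 3 Mbps: 489889.5 / 3 = 163296.5 s ≈ 45.4 hours.

45.4 hours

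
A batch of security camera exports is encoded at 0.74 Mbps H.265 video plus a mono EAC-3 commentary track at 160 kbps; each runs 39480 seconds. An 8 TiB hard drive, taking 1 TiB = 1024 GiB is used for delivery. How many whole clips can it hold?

1980

Audio: 160 kbps = 0.160 Mbps.
Total bitrate: 0.900 Mbps.
Per item: 0.900 Mbps × 39480 s = 35,532 Mb = 4,442 MB.
Capacity: 8 TiB = 70,368,744 Mb; 1980.43 items → 1980 complete.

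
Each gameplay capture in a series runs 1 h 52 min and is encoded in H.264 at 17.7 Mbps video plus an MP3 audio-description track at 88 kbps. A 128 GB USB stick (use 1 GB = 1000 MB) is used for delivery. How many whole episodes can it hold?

1 h 52 min = 112 min = 6720 s
Audio: 88 kbps = 0.088 Mbps.
Total bitrate: 17.788 Mbps.
Per item: 17.788 Mbps × 6720 s = 119,535 Mb = 14,942 MB.
Capacity: 128 GB = 1,024,000 Mb; 8.57 items → 8 complete.

8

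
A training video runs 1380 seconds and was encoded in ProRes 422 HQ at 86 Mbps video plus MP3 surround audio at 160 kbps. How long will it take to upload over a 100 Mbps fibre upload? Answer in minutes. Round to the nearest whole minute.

20 minutes

Audio: 160 kbps = 0.160 Mbps.
Total bitrate: 86.160 Mbps.
File: 86.160 Mbps × 1380 s = 118900.8 Mb.
At 100 Mbps: 118900.8 / 100 = 1189.0 s ≈ 19.8 minutes.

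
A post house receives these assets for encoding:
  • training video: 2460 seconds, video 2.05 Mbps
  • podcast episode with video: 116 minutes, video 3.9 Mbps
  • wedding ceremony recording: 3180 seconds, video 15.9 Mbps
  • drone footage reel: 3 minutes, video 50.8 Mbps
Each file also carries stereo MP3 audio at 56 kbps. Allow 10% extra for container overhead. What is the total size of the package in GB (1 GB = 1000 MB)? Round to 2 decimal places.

12.73 GB

Audio: 56 kbps = 0.056 Mbps.
training video: 2.106 Mbps × 2460 s × 1.10 = 5698.8 Mb
podcast episode with video: 3.956 Mbps × 6960 s × 1.10 = 30287.1 Mb
wedding ceremony recording: 15.956 Mbps × 3180 s × 1.10 = 55814.1 Mb
drone footage reel: 50.856 Mbps × 180 s × 1.10 = 10069.5 Mb
Total: 101869.5 Mb = 12733.7 MB.
= 12.73 GB.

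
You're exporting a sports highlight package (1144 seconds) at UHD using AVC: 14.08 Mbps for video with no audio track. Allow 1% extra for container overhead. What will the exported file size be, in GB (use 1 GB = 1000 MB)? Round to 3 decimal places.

2.034 GB

Total bitrate: 14.08 Mbps.
Stream data: 14.080 Mbps × 1144 s = 16107.5 Mb.
With 1% container overhead: ×1.01.
16,269 Mb ÷ 8 = 2,034 MB → 2.034 GB.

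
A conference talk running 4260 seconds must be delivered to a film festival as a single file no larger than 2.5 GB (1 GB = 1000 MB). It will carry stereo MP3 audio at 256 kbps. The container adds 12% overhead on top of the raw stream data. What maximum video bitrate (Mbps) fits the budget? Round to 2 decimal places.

Budget: 2.5 GB = 20000.0 Mb.
Stream payload after overhead: 20000.0 / 1.12 = 17857.1 Mb.
Total bitrate budget: 17857.1 Mb / 4260 s = 4.192 Mbps.
Audio: 256 kbps = 0.256 Mbps.
Video: 4.192 − 0.256 = 3.936 Mbps.

3.94 Mbps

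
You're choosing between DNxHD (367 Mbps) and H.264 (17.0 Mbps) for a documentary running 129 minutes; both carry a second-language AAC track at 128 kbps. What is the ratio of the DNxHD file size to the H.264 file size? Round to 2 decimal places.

129 min = 7740 s
Audio: 128 kbps = 0.128 Mbps.
DNxHD: 367.128 Mbps × 7740 s = 2841570.7 Mb = 330.802 GiB.
H.264: 17.128 Mbps × 7740 s = 132570.7 Mb = 15.433 GiB.
Ratio: 330.802 / 15.433 = 21.434.

21.43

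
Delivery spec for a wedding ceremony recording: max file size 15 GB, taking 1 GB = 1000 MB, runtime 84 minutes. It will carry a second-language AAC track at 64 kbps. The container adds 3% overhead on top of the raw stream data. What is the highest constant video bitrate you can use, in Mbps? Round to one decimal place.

23.1 Mbps

Budget: 15 GB = 120000.0 Mb.
Stream payload after overhead: 120000.0 / 1.03 = 116504.9 Mb.
84 min = 5040 s
Total bitrate budget: 116504.9 Mb / 5040 s = 23.116 Mbps.
Audio: 64 kbps = 0.064 Mbps.
Video: 23.116 − 0.064 = 23.052 Mbps.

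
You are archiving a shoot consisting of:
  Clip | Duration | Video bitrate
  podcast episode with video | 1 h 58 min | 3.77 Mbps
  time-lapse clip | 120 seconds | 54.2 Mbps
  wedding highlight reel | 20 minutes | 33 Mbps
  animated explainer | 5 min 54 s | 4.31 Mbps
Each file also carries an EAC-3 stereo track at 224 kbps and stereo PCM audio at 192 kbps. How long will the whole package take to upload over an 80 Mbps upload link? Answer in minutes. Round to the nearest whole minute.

Audio total: 224 + 192 = 416 kbps = 0.416 Mbps.
podcast episode with video: 4.186 Mbps × 7080 s = 29636.9 Mb
time-lapse clip: 54.616 Mbps × 120 s = 6553.9 Mb
wedding highlight reel: 33.416 Mbps × 1200 s = 40099.2 Mb
animated explainer: 4.726 Mbps × 354 s = 1673.0 Mb
Total: 77963.0 Mb = 9745.4 MB.
At 80 Mbps: 77963.0 / 80 = 975 s ≈ 16.2 minutes.

16 minutes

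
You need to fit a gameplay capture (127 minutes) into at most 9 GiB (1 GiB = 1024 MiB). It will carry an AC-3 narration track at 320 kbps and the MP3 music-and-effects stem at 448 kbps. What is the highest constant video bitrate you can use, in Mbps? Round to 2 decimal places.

Budget: 9 GiB = 77309.4 Mb.
127 min = 7620 s
Total bitrate budget: 77309.4 Mb / 7620 s = 10.146 Mbps.
Audio total: 320 + 448 = 768 kbps = 0.768 Mbps.
Video: 10.146 − 0.768 = 9.378 Mbps.

9.38 Mbps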